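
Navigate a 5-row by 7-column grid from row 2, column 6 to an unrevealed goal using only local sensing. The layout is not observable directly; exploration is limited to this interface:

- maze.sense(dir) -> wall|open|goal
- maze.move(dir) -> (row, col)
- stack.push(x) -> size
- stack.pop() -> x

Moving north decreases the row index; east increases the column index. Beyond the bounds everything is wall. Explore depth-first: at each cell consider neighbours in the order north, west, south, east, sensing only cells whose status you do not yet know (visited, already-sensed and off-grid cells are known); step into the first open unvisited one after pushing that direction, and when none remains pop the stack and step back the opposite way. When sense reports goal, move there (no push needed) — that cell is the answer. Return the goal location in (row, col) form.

·→ maze.sense(dir: north)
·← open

·→ stack.push(x: north)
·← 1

·→ maze.move(dir: north)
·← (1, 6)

·→ maze.sense(dir: north)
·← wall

·→ maze.sense(dir: west)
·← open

·→ stack.push(x: west)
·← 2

·→ maze.move(dir: west)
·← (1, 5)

·→ maze.sense(dir: north)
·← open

·→ stack.push(x: north)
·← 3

·→ maze.move(dir: north)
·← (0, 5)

·→ maze.sense(dir: west)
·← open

·→ stack.push(x: west)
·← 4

·→ maze.move(dir: west)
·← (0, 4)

·→ maze.sense(dir: west)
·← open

·→ stack.push(x: west)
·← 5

·→ maze.move(dir: west)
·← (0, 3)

·→ maze.sense(dir: west)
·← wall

·→ maze.sense(dir: south)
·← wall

·→ stack.pop()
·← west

·→ maze.move(dir: east)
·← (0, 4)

·→ maze.sense(dir: south)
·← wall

·→ stack.pop()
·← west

·→ maze.move(dir: east)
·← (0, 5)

·→ stack.pop()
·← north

·→ maze.move(dir: south)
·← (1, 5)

·→ maze.sense(dir: south)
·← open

·→ stack.push(x: south)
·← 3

·→ maze.move(dir: south)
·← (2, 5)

·→ maze.sense(dir: west)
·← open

·→ stack.push(x: west)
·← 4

·→ maze.move(dir: west)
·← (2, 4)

·→ maze.sense(dir: west)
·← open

·→ stack.push(x: west)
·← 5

·→ maze.move(dir: west)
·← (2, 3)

·→ maze.sense(dir: west)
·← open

·→ stack.push(x: west)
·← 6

·→ maze.move(dir: west)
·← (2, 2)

·→ maze.sense(dir: north)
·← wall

·→ maze.sense(dir: west)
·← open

·→ stack.push(x: west)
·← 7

·→ maze.move(dir: west)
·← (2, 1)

·→ maze.sense(dir: north)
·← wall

·→ maze.sense(dir: west)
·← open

·→ stack.push(x: west)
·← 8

·→ maze.move(dir: west)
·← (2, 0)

·→ maze.sense(dir: north)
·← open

·→ stack.push(x: north)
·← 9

·→ maze.move(dir: north)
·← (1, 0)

·→ maze.sense(dir: north)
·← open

·→ stack.push(x: north)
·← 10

·→ maze.move(dir: north)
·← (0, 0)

·→ maze.sense(dir: east)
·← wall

·→ stack.pop()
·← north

·→ maze.move(dir: south)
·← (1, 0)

·→ stack.pop()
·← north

·→ maze.move(dir: south)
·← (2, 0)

·→ maze.sense(dir: south)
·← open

·→ stack.push(x: south)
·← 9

·→ maze.move(dir: south)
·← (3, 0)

·→ maze.sense(dir: south)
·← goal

·→ maze.move(dir: south)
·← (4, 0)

Answer: (4, 0)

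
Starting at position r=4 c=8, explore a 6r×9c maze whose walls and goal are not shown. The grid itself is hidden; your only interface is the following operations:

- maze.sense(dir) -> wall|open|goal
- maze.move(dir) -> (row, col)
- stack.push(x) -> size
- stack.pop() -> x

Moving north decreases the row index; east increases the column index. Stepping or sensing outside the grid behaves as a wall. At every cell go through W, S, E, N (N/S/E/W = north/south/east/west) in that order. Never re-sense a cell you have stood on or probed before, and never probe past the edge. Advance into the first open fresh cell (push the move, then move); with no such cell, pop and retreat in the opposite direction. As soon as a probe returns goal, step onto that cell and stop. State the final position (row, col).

Do: sense[dir='west']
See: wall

Do: sense[dir='south']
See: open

Do: push[x='south']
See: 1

Do: move[dir='south']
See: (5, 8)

Do: sense[dir='west']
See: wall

Do: pop[]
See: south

Do: move[dir='north']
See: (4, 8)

Do: sense[dir='north']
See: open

Do: push[x='north']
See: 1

Do: move[dir='north']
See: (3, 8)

Do: sense[dir='west']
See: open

Do: push[x='west']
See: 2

Do: move[dir='west']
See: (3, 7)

Do: sense[dir='west']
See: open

Do: push[x='west']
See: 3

Do: move[dir='west']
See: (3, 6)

Do: sense[dir='west']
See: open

Do: push[x='west']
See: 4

Do: move[dir='west']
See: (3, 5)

Do: sense[dir='west']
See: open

Do: push[x='west']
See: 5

Do: move[dir='west']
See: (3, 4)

Do: sense[dir='west']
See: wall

Do: sense[dir='south']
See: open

Do: push[x='south']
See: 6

Do: move[dir='south']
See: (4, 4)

Do: sense[dir='west']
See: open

Do: push[x='west']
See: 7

Do: move[dir='west']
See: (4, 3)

Do: sense[dir='west']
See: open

Do: push[x='west']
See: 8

Do: move[dir='west']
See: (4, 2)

Do: sense[dir='west']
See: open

Do: push[x='west']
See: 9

Do: move[dir='west']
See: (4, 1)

Do: sense[dir='west']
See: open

Do: push[x='west']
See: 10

Do: move[dir='west']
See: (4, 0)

Do: sense[dir='south']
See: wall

Do: sense[dir='north']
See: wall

Do: pop[]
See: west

Do: move[dir='east']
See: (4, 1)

Do: sense[dir='south']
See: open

Do: push[x='south']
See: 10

Do: move[dir='south']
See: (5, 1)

Do: sense[dir='east']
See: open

Do: push[x='east']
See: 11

Do: move[dir='east']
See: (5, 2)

Do: sense[dir='east']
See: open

Do: push[x='east']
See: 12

Do: move[dir='east']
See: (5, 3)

Do: sense[dir='east']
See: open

Do: push[x='east']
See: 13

Do: move[dir='east']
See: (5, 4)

Do: sense[dir='east']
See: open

Do: push[x='east']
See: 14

Do: move[dir='east']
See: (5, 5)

Do: sense[dir='east']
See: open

Do: push[x='east']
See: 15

Do: move[dir='east']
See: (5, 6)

Do: sense[dir='north']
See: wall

Do: pop[]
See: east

Do: move[dir='west']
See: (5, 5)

Do: sense[dir='north']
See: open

Do: push[x='north']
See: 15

Do: move[dir='north']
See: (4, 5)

Do: pop[]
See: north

Do: move[dir='south']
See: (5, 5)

Do: pop[]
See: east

Do: move[dir='west']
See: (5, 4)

Do: pop[]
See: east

Do: move[dir='west']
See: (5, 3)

Do: pop[]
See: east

Do: move[dir='west']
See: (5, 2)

Do: pop[]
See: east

Do: move[dir='west']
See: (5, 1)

Do: pop[]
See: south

Do: move[dir='north']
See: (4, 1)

Do: sense[dir='north']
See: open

Do: push[x='north']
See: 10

Do: move[dir='north']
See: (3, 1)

Do: sense[dir='east']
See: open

Do: push[x='east']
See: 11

Do: move[dir='east']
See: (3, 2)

Do: sense[dir='north']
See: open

Do: push[x='north']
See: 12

Do: move[dir='north']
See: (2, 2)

Do: sense[dir='west']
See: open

Do: push[x='west']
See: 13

Do: move[dir='west']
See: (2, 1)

Do: sense[dir='west']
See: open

Do: push[x='west']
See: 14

Do: move[dir='west']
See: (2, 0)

Do: sense[dir='north']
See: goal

Do: move[dir='north']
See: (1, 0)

Answer: (1, 0)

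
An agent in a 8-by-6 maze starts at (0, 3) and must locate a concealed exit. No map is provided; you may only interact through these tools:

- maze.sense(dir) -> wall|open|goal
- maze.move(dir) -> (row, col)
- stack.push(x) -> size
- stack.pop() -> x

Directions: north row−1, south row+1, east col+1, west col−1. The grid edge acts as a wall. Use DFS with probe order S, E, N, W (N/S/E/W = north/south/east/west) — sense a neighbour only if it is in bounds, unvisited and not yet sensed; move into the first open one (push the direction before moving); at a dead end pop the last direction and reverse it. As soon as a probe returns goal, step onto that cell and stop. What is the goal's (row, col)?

$ maze.sense dir: south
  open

$ stack.push x: south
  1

$ maze.move dir: south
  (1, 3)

$ maze.sense dir: south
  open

$ stack.push x: south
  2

$ maze.move dir: south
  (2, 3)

$ maze.sense dir: south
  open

$ stack.push x: south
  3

$ maze.move dir: south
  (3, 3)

$ maze.sense dir: south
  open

$ stack.push x: south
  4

$ maze.move dir: south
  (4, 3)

$ maze.sense dir: south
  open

$ stack.push x: south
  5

$ maze.move dir: south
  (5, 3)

$ maze.sense dir: south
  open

$ stack.push x: south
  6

$ maze.move dir: south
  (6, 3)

$ maze.sense dir: south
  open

$ stack.push x: south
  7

$ maze.move dir: south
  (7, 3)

$ maze.sense dir: east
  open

$ stack.push x: east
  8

$ maze.move dir: east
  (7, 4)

$ maze.sense dir: east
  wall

$ maze.sense dir: north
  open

$ stack.push x: north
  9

$ maze.move dir: north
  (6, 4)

$ maze.sense dir: east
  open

$ stack.push x: east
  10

$ maze.move dir: east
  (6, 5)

$ maze.sense dir: north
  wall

$ stack.pop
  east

$ maze.move dir: west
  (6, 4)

$ maze.sense dir: north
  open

$ stack.push x: north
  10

$ maze.move dir: north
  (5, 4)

$ maze.sense dir: north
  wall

$ stack.pop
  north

$ maze.move dir: south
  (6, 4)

$ stack.pop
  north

$ maze.move dir: south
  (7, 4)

$ stack.pop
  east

$ maze.move dir: west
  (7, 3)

$ maze.sense dir: west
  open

$ stack.push x: west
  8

$ maze.move dir: west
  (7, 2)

$ maze.sense dir: north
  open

$ stack.push x: north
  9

$ maze.move dir: north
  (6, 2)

$ maze.sense dir: north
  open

$ stack.push x: north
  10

$ maze.move dir: north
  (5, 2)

$ maze.sense dir: north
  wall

$ maze.sense dir: west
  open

$ stack.push x: west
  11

$ maze.move dir: west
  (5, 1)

$ maze.sense dir: south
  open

$ stack.push x: south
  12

$ maze.move dir: south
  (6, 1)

$ maze.sense dir: south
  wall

$ maze.sense dir: west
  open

$ stack.push x: west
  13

$ maze.move dir: west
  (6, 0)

$ maze.sense dir: south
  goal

$ maze.move dir: south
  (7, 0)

Answer: (7, 0)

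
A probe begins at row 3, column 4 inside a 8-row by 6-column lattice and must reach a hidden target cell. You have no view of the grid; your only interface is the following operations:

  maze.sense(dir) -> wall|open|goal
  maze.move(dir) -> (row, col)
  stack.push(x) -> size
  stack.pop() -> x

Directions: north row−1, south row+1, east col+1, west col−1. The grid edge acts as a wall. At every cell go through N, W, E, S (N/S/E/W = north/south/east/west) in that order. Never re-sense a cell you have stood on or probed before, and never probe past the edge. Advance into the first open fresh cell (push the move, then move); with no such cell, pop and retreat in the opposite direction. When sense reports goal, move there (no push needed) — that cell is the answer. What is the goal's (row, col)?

Do: maze.sense[dir→north]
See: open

Do: stack.push[x→north]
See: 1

Do: maze.move[dir→north]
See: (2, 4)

Do: maze.sense[dir→north]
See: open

Do: stack.push[x→north]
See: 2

Do: maze.move[dir→north]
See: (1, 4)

Do: maze.sense[dir→north]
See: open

Do: stack.push[x→north]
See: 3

Do: maze.move[dir→north]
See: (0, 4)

Do: maze.sense[dir→west]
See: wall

Do: maze.sense[dir→east]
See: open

Do: stack.push[x→east]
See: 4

Do: maze.move[dir→east]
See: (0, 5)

Do: maze.sense[dir→south]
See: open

Do: stack.push[x→south]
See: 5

Do: maze.move[dir→south]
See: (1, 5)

Do: maze.sense[dir→south]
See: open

Do: stack.push[x→south]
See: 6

Do: maze.move[dir→south]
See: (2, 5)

Do: maze.sense[dir→south]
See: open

Do: stack.push[x→south]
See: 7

Do: maze.move[dir→south]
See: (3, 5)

Do: maze.sense[dir→south]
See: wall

Do: stack.pop[]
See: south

Do: maze.move[dir→north]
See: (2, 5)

Do: stack.pop[]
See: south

Do: maze.move[dir→north]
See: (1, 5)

Do: stack.pop[]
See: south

Do: maze.move[dir→north]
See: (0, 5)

Do: stack.pop[]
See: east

Do: maze.move[dir→west]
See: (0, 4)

Do: stack.pop[]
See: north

Do: maze.move[dir→south]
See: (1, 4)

Do: maze.sense[dir→west]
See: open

Do: stack.push[x→west]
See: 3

Do: maze.move[dir→west]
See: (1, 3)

Do: maze.sense[dir→west]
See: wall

Do: maze.sense[dir→south]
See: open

Do: stack.push[x→south]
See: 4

Do: maze.move[dir→south]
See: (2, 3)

Do: maze.sense[dir→west]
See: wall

Do: maze.sense[dir→south]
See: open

Do: stack.push[x→south]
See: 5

Do: maze.move[dir→south]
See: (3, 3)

Do: maze.sense[dir→west]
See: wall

Do: maze.sense[dir→south]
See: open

Do: stack.push[x→south]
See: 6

Do: maze.move[dir→south]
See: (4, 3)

Do: maze.sense[dir→west]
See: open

Do: stack.push[x→west]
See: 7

Do: maze.move[dir→west]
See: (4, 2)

Do: maze.sense[dir→west]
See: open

Do: stack.push[x→west]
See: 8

Do: maze.move[dir→west]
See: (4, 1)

Do: maze.sense[dir→north]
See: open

Do: stack.push[x→north]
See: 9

Do: maze.move[dir→north]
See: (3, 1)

Do: maze.sense[dir→north]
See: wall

Do: maze.sense[dir→west]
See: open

Do: stack.push[x→west]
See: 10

Do: maze.move[dir→west]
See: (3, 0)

Do: maze.sense[dir→north]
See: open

Do: stack.push[x→north]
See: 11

Do: maze.move[dir→north]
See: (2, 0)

Do: maze.sense[dir→north]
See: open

Do: stack.push[x→north]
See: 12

Do: maze.move[dir→north]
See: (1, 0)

Do: maze.sense[dir→north]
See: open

Do: stack.push[x→north]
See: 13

Do: maze.move[dir→north]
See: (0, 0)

Do: maze.sense[dir→east]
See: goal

Do: maze.move[dir→east]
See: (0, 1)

Answer: (0, 1)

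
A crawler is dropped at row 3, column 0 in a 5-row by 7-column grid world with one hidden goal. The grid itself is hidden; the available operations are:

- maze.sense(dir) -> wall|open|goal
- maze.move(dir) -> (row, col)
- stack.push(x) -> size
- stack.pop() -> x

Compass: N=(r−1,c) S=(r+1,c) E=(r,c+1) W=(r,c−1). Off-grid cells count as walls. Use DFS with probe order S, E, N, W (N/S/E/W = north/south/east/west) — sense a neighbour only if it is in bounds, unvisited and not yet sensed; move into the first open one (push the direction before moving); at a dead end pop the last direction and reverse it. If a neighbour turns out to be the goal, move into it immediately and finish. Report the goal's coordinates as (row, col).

>> maze.sense(dir: south)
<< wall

>> maze.sense(dir: east)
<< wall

>> maze.sense(dir: north)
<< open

>> stack.push(x: north)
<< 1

>> maze.move(dir: north)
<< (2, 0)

>> maze.sense(dir: east)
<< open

>> stack.push(x: east)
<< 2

>> maze.move(dir: east)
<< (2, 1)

>> maze.sense(dir: east)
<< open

>> stack.push(x: east)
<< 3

>> maze.move(dir: east)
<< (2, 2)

>> maze.sense(dir: south)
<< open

>> stack.push(x: south)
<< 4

>> maze.move(dir: south)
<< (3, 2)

>> maze.sense(dir: south)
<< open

>> stack.push(x: south)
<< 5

>> maze.move(dir: south)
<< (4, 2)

>> maze.sense(dir: east)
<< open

>> stack.push(x: east)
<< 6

>> maze.move(dir: east)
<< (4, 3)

>> maze.sense(dir: east)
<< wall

>> maze.sense(dir: north)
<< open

>> stack.push(x: north)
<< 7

>> maze.move(dir: north)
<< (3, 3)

>> maze.sense(dir: east)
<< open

>> stack.push(x: east)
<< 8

>> maze.move(dir: east)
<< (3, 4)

>> maze.sense(dir: east)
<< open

>> stack.push(x: east)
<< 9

>> maze.move(dir: east)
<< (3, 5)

>> maze.sense(dir: south)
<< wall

>> maze.sense(dir: east)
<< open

>> stack.push(x: east)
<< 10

>> maze.move(dir: east)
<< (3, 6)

>> maze.sense(dir: south)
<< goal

>> maze.move(dir: south)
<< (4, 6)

Answer: (4, 6)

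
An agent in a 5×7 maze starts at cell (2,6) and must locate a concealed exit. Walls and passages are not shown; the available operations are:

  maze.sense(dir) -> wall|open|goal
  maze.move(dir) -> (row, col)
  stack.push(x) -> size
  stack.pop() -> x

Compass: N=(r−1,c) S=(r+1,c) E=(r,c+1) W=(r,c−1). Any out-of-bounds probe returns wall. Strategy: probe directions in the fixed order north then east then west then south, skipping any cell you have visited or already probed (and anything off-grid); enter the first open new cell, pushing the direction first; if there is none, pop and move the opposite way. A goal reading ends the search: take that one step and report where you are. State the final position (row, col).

# 1. maze.sense(dir='north') -> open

# 2. stack.push(x='north') -> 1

# 3. maze.move(dir='north') -> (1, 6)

# 4. maze.sense(dir='north') -> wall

# 5. maze.sense(dir='west') -> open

# 6. stack.push(x='west') -> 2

# 7. maze.move(dir='west') -> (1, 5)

# 8. maze.sense(dir='north') -> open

# 9. stack.push(x='north') -> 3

# 10. maze.move(dir='north') -> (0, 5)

# 11. maze.sense(dir='west') -> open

# 12. stack.push(x='west') -> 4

# 13. maze.move(dir='west') -> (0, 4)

# 14. maze.sense(dir='west') -> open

# 15. stack.push(x='west') -> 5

# 16. maze.move(dir='west') -> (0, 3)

# 17. maze.sense(dir='west') -> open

# 18. stack.push(x='west') -> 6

# 19. maze.move(dir='west') -> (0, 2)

# 20. maze.sense(dir='west') -> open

# 21. stack.push(x='west') -> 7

# 22. maze.move(dir='west') -> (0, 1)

# 23. maze.sense(dir='west') -> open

# 24. stack.push(x='west') -> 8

# 25. maze.move(dir='west') -> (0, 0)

# 26. maze.sense(dir='south') -> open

# 27. stack.push(x='south') -> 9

# 28. maze.move(dir='south') -> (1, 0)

# 29. maze.sense(dir='east') -> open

# 30. stack.push(x='east') -> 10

# 31. maze.move(dir='east') -> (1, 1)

# 32. maze.sense(dir='east') -> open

# 33. stack.push(x='east') -> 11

# 34. maze.move(dir='east') -> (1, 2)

# 35. maze.sense(dir='east') -> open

# 36. stack.push(x='east') -> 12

# 37. maze.move(dir='east') -> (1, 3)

# 38. maze.sense(dir='east') -> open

# 39. stack.push(x='east') -> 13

# 40. maze.move(dir='east') -> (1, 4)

# 41. maze.sense(dir='south') -> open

# 42. stack.push(x='south') -> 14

# 43. maze.move(dir='south') -> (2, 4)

# 44. maze.sense(dir='east') -> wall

# 45. maze.sense(dir='west') -> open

# 46. stack.push(x='west') -> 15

# 47. maze.move(dir='west') -> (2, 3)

# 48. maze.sense(dir='west') -> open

# 49. stack.push(x='west') -> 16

# 50. maze.move(dir='west') -> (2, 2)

# 51. maze.sense(dir='west') -> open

# 52. stack.push(x='west') -> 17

# 53. maze.move(dir='west') -> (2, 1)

# 54. maze.sense(dir='west') -> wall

# 55. maze.sense(dir='south') -> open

# 56. stack.push(x='south') -> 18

# 57. maze.move(dir='south') -> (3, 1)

# 58. maze.sense(dir='east') -> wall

# 59. maze.sense(dir='west') -> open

# 60. stack.push(x='west') -> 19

# 61. maze.move(dir='west') -> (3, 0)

# 62. maze.sense(dir='south') -> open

# 63. stack.push(x='south') -> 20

# 64. maze.move(dir='south') -> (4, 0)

# 65. maze.sense(dir='east') -> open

# 66. stack.push(x='east') -> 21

# 67. maze.move(dir='east') -> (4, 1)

# 68. maze.sense(dir='east') -> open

# 69. stack.push(x='east') -> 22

# 70. maze.move(dir='east') -> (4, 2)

# 71. maze.sense(dir='east') -> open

# 72. stack.push(x='east') -> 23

# 73. maze.move(dir='east') -> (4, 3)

# 74. maze.sense(dir='north') -> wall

# 75. maze.sense(dir='east') -> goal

# 76. maze.move(dir='east') -> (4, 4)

Answer: (4, 4)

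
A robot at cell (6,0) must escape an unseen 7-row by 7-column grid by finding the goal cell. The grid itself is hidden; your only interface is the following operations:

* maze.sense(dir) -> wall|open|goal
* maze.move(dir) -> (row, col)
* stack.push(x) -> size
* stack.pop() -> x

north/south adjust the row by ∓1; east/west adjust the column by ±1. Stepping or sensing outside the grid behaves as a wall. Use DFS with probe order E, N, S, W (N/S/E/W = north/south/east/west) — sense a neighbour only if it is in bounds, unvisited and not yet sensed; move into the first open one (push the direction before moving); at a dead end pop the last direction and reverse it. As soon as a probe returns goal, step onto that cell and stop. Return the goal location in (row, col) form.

Using sense using dir: east, and see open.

Then push using x: east, which returns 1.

I invoke move using dir: east, yielding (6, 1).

I use sense using dir: east, yielding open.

I try push using x: east, yielding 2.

I try move using dir: east, and see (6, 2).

I use sense using dir: east, — result: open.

Invoking push using x: east, → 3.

Next I call move using dir: east, giving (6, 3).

Calling sense using dir: east, and see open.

Next I call push using x: east, and see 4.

Next I call move using dir: east, and observe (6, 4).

I use sense using dir: east, → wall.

Invoking sense using dir: north, and see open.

I use push using x: north, and get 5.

Then move using dir: north, giving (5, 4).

I use sense using dir: east, — result: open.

I invoke push using x: east, which returns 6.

Now I run move using dir: east, : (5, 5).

I invoke sense using dir: east, and see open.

Using push using x: east, giving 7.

Now I run move using dir: east, : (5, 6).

I run sense using dir: north, which returns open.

Next I call push using x: north, yielding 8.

Next I call move using dir: north, which returns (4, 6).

Then sense using dir: north, giving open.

I try push using x: north, → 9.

I call move using dir: north, → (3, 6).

Invoking sense using dir: north, yielding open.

I use push using x: north, yielding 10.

I use move using dir: north, — result: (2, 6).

Calling sense using dir: north, and get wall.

Using sense using dir: west, : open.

Then push using x: west, and observe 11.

I use move using dir: west, and get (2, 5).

Invoking sense using dir: north, yielding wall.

I run sense using dir: south, : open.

I invoke push using x: south, giving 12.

I use move using dir: south, → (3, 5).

Then sense using dir: south, — result: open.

Using push using x: south, and get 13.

Now I run move using dir: south, and observe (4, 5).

I try sense using dir: west, giving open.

Using push using x: west, and see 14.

Using move using dir: west, and get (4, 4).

Then sense using dir: north, → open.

Calling push using x: north, — result: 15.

I run move using dir: north, giving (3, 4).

I run sense using dir: north, — result: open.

I use push using x: north, and observe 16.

Using move using dir: north, yielding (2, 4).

Calling sense using dir: north, yielding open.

I invoke push using x: north, and observe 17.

I invoke move using dir: north, which returns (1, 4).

I invoke sense using dir: north, : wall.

Calling sense using dir: west, — result: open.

I call push using x: west, → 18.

Using move using dir: west, and observe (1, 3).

I try sense using dir: north, : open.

Then push using x: north, and see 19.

I use move using dir: north, giving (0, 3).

I invoke sense using dir: west, and observe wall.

Calling pop(), and get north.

Next I call move using dir: south, and observe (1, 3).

Calling sense using dir: south, yielding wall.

Now I run sense using dir: west, → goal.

Invoking move using dir: west, : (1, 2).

Answer: (1, 2)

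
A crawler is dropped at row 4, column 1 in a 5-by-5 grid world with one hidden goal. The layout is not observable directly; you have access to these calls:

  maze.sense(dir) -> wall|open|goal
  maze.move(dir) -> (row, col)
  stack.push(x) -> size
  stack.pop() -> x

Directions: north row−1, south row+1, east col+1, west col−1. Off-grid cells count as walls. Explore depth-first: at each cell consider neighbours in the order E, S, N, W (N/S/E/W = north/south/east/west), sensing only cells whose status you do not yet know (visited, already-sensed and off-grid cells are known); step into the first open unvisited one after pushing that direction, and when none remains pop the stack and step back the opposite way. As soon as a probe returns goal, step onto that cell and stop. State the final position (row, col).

CALL maze.sense[east]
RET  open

CALL stack.push[east]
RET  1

CALL maze.move[east]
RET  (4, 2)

CALL maze.sense[east]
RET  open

CALL stack.push[east]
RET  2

CALL maze.move[east]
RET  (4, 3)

CALL maze.sense[east]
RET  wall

CALL maze.sense[north]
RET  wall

CALL stack.pop[]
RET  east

CALL maze.move[west]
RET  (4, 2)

CALL maze.sense[north]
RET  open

CALL stack.push[north]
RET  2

CALL maze.move[north]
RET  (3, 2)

CALL maze.sense[north]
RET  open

CALL stack.push[north]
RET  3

CALL maze.move[north]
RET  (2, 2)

CALL maze.sense[east]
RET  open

CALL stack.push[east]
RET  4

CALL maze.move[east]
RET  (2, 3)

CALL maze.sense[east]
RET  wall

CALL maze.sense[north]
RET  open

CALL stack.push[north]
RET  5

CALL maze.move[north]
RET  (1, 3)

CALL maze.sense[east]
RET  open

CALL stack.push[east]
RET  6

CALL maze.move[east]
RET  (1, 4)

CALL maze.sense[north]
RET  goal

CALL maze.move[north]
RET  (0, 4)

Answer: (0, 4)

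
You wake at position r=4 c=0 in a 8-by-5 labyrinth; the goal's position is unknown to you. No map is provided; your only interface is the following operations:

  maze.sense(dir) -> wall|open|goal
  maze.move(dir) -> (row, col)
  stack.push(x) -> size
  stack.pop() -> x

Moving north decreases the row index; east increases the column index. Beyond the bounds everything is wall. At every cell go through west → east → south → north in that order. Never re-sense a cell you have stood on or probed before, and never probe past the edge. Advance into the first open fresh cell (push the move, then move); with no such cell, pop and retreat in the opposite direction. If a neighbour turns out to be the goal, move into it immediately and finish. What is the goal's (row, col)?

~$ maze.sense dir=east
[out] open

~$ stack.push x=east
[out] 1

~$ maze.move dir=east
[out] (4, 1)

~$ maze.sense dir=east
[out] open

~$ stack.push x=east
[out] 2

~$ maze.move dir=east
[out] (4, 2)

~$ maze.sense dir=east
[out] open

~$ stack.push x=east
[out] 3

~$ maze.move dir=east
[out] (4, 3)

~$ maze.sense dir=east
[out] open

~$ stack.push x=east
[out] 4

~$ maze.move dir=east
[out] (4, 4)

~$ maze.sense dir=south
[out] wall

~$ maze.sense dir=north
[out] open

~$ stack.push x=north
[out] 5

~$ maze.move dir=north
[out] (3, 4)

~$ maze.sense dir=west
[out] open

~$ stack.push x=west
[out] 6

~$ maze.move dir=west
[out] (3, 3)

~$ maze.sense dir=west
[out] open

~$ stack.push x=west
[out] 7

~$ maze.move dir=west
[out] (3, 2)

~$ maze.sense dir=west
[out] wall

~$ maze.sense dir=north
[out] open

~$ stack.push x=north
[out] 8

~$ maze.move dir=north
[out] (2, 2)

~$ maze.sense dir=west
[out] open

~$ stack.push x=west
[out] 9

~$ maze.move dir=west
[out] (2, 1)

~$ maze.sense dir=west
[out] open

~$ stack.push x=west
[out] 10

~$ maze.move dir=west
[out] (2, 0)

~$ maze.sense dir=south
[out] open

~$ stack.push x=south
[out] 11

~$ maze.move dir=south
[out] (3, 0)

~$ stack.pop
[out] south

~$ maze.move dir=north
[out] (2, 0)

~$ maze.sense dir=north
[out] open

~$ stack.push x=north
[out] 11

~$ maze.move dir=north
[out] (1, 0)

~$ maze.sense dir=east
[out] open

~$ stack.push x=east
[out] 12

~$ maze.move dir=east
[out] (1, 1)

~$ maze.sense dir=east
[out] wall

~$ maze.sense dir=north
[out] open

~$ stack.push x=north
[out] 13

~$ maze.move dir=north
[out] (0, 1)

~$ maze.sense dir=west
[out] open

~$ stack.push x=west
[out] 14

~$ maze.move dir=west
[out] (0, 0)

~$ stack.pop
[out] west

~$ maze.move dir=east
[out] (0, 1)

~$ maze.sense dir=east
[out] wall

~$ stack.pop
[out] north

~$ maze.move dir=south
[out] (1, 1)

~$ stack.pop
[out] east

~$ maze.move dir=west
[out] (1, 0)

~$ stack.pop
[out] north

~$ maze.move dir=south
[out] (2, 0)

~$ stack.pop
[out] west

~$ maze.move dir=east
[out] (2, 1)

~$ stack.pop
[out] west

~$ maze.move dir=east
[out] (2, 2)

~$ maze.sense dir=east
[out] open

~$ stack.push x=east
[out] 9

~$ maze.move dir=east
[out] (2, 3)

~$ maze.sense dir=east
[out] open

~$ stack.push x=east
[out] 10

~$ maze.move dir=east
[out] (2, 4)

~$ maze.sense dir=north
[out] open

~$ stack.push x=north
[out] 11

~$ maze.move dir=north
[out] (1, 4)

~$ maze.sense dir=west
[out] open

~$ stack.push x=west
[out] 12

~$ maze.move dir=west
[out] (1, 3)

~$ maze.sense dir=north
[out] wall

~$ stack.pop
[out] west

~$ maze.move dir=east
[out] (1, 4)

~$ maze.sense dir=north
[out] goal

~$ maze.move dir=north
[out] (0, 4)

Answer: (0, 4)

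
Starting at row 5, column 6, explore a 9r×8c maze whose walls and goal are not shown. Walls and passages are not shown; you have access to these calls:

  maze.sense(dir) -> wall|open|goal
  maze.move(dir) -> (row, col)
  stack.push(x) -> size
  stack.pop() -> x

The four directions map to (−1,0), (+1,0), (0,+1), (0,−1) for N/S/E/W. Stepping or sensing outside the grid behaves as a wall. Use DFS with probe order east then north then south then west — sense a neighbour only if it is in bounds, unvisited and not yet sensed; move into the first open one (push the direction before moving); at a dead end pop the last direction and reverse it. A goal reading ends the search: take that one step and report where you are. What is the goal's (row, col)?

>> sense(dir='east')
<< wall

>> sense(dir='north')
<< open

>> push(x='north')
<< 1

>> move(dir='north')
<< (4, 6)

>> sense(dir='east')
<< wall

>> sense(dir='north')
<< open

>> push(x='north')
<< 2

>> move(dir='north')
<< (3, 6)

>> sense(dir='east')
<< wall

>> sense(dir='north')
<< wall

>> sense(dir='west')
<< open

>> push(x='west')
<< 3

>> move(dir='west')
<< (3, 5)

>> sense(dir='north')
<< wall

>> sense(dir='south')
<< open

>> push(x='south')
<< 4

>> move(dir='south')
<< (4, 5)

>> sense(dir='south')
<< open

>> push(x='south')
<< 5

>> move(dir='south')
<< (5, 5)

>> sense(dir='south')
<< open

>> push(x='south')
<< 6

>> move(dir='south')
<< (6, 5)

>> sense(dir='east')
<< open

>> push(x='east')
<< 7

>> move(dir='east')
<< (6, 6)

>> sense(dir='east')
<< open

>> push(x='east')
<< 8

>> move(dir='east')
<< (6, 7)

>> sense(dir='south')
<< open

>> push(x='south')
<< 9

>> move(dir='south')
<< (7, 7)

>> sense(dir='south')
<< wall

>> sense(dir='west')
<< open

>> push(x='west')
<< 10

>> move(dir='west')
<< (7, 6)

>> sense(dir='south')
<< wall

>> sense(dir='west')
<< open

>> push(x='west')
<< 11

>> move(dir='west')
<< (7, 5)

>> sense(dir='south')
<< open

>> push(x='south')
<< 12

>> move(dir='south')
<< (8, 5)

>> sense(dir='west')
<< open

>> push(x='west')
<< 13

>> move(dir='west')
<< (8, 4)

>> sense(dir='north')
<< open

>> push(x='north')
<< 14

>> move(dir='north')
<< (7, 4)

>> sense(dir='north')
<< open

>> push(x='north')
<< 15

>> move(dir='north')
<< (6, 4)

>> sense(dir='north')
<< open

>> push(x='north')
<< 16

>> move(dir='north')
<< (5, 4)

>> sense(dir='north')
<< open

>> push(x='north')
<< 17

>> move(dir='north')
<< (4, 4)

>> sense(dir='north')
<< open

>> push(x='north')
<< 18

>> move(dir='north')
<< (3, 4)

>> sense(dir='north')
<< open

>> push(x='north')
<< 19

>> move(dir='north')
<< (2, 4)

>> sense(dir='north')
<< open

>> push(x='north')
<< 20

>> move(dir='north')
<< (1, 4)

>> sense(dir='east')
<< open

>> push(x='east')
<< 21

>> move(dir='east')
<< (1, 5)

>> sense(dir='east')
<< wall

>> sense(dir='north')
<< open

>> push(x='north')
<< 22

>> move(dir='north')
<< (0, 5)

>> sense(dir='east')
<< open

>> push(x='east')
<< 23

>> move(dir='east')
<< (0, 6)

>> sense(dir='east')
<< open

>> push(x='east')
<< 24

>> move(dir='east')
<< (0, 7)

>> sense(dir='south')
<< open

>> push(x='south')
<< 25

>> move(dir='south')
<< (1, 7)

>> sense(dir='south')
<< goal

>> move(dir='south')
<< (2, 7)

Answer: (2, 7)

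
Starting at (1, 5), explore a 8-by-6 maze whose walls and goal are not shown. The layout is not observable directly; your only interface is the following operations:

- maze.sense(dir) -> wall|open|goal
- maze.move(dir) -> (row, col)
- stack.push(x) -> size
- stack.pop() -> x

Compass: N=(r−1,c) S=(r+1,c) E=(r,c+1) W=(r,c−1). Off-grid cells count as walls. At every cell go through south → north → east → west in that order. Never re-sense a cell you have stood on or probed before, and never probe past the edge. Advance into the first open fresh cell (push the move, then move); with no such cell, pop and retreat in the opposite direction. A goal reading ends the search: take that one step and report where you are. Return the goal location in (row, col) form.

$ maze.sense dir: south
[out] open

$ stack.push x: south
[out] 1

$ maze.move dir: south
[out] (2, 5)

$ maze.sense dir: south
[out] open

$ stack.push x: south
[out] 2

$ maze.move dir: south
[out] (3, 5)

$ maze.sense dir: south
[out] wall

$ maze.sense dir: west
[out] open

$ stack.push x: west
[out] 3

$ maze.move dir: west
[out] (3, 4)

$ maze.sense dir: south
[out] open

$ stack.push x: south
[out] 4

$ maze.move dir: south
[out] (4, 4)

$ maze.sense dir: south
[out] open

$ stack.push x: south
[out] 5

$ maze.move dir: south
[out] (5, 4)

$ maze.sense dir: south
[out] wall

$ maze.sense dir: east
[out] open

$ stack.push x: east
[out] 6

$ maze.move dir: east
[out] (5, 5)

$ maze.sense dir: south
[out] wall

$ stack.pop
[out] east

$ maze.move dir: west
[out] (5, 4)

$ maze.sense dir: west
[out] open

$ stack.push x: west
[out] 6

$ maze.move dir: west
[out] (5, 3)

$ maze.sense dir: south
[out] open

$ stack.push x: south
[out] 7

$ maze.move dir: south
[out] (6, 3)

$ maze.sense dir: south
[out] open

$ stack.push x: south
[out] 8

$ maze.move dir: south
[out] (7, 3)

$ maze.sense dir: east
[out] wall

$ maze.sense dir: west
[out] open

$ stack.push x: west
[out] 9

$ maze.move dir: west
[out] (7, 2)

$ maze.sense dir: north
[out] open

$ stack.push x: north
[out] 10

$ maze.move dir: north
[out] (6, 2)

$ maze.sense dir: north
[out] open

$ stack.push x: north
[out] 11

$ maze.move dir: north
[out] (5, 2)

$ maze.sense dir: north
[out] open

$ stack.push x: north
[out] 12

$ maze.move dir: north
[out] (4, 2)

$ maze.sense dir: north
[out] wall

$ maze.sense dir: east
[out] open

$ stack.push x: east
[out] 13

$ maze.move dir: east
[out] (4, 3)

$ maze.sense dir: north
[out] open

$ stack.push x: north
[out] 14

$ maze.move dir: north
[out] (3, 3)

$ maze.sense dir: north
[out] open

$ stack.push x: north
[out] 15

$ maze.move dir: north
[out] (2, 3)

$ maze.sense dir: north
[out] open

$ stack.push x: north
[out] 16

$ maze.move dir: north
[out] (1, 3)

$ maze.sense dir: north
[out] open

$ stack.push x: north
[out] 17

$ maze.move dir: north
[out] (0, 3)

$ maze.sense dir: east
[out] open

$ stack.push x: east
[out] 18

$ maze.move dir: east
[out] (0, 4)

$ maze.sense dir: south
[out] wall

$ maze.sense dir: east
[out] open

$ stack.push x: east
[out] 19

$ maze.move dir: east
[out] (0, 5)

$ stack.pop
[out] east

$ maze.move dir: west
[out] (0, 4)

$ stack.pop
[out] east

$ maze.move dir: west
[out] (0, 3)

$ maze.sense dir: west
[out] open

$ stack.push x: west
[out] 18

$ maze.move dir: west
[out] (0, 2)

$ maze.sense dir: south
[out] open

$ stack.push x: south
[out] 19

$ maze.move dir: south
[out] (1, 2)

$ maze.sense dir: south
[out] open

$ stack.push x: south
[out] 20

$ maze.move dir: south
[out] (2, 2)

$ maze.sense dir: west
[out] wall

$ stack.pop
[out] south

$ maze.move dir: north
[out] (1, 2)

$ maze.sense dir: west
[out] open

$ stack.push x: west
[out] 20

$ maze.move dir: west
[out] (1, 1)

$ maze.sense dir: north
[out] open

$ stack.push x: north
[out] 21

$ maze.move dir: north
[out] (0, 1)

$ maze.sense dir: west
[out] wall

$ stack.pop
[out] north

$ maze.move dir: south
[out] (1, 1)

$ maze.sense dir: west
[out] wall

$ stack.pop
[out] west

$ maze.move dir: east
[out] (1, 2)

$ stack.pop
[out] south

$ maze.move dir: north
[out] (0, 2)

$ stack.pop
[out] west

$ maze.move dir: east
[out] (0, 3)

$ stack.pop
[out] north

$ maze.move dir: south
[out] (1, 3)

$ stack.pop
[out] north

$ maze.move dir: south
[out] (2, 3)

$ maze.sense dir: east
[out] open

$ stack.push x: east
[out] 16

$ maze.move dir: east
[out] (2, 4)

$ stack.pop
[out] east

$ maze.move dir: west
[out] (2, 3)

$ stack.pop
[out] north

$ maze.move dir: south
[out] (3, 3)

$ stack.pop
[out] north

$ maze.move dir: south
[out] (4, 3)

$ stack.pop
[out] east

$ maze.move dir: west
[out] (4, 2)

$ maze.sense dir: west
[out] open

$ stack.push x: west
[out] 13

$ maze.move dir: west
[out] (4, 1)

$ maze.sense dir: south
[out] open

$ stack.push x: south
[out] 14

$ maze.move dir: south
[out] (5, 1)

$ maze.sense dir: south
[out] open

$ stack.push x: south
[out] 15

$ maze.move dir: south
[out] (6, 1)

$ maze.sense dir: south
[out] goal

$ maze.move dir: south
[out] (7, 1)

Answer: (7, 1)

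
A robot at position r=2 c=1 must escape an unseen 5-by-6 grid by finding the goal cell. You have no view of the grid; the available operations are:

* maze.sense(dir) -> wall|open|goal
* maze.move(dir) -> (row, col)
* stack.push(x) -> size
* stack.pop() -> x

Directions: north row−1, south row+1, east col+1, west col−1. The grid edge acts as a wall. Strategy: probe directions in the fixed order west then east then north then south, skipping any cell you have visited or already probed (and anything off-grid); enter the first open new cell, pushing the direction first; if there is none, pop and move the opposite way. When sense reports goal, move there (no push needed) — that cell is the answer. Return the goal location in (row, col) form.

I invoke maze.sense with west, and see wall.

Now I run maze.sense with east, → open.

I call stack.push with east, yielding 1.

Next I call maze.move with east, and see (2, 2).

I call maze.sense with east, → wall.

I use maze.sense with north, and observe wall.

I try maze.sense with south, and observe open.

Then stack.push with south, : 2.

I invoke maze.move with south, which returns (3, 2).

I run maze.sense with west, : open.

Now I run stack.push with west, giving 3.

Using maze.move with west, — result: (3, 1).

I call maze.sense with west, and observe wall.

Then maze.sense with south, giving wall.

I use stack.pop(), → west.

Using maze.move with east, — result: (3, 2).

I try maze.sense with east, and observe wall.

Calling maze.sense with south, — result: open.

Calling stack.push with south, giving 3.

Using maze.move with south, : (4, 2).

Next I call maze.sense with east, giving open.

I call stack.push with east, and see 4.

Calling maze.move with east, giving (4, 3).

Calling maze.sense with east, and observe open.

I use stack.push with east, — result: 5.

Using maze.move with east, which returns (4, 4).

Using maze.sense with east, and observe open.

I run stack.push with east, → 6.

I call maze.move with east, yielding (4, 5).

I invoke maze.sense with north, giving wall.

I try stack.pop, — result: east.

Invoking maze.move with west, — result: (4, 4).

I try maze.sense with north, — result: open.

Calling stack.push with north, and see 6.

I invoke maze.move with north, which returns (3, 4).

Then maze.sense with north, giving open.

I run stack.push with north, which returns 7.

Now I run maze.move with north, giving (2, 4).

Invoking maze.sense with east, and see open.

Calling stack.push with east, : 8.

Now I run maze.move with east, and observe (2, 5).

I use maze.sense with north, which returns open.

Using stack.push with north, and see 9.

Now I run maze.move with north, → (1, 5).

Using maze.sense with west, and get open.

Now I run stack.push with west, : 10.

Then maze.move with west, → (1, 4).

I use maze.sense with west, and observe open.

I call stack.push with west, — result: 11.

Invoking maze.move with west, and observe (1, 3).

Invoking maze.sense with north, — result: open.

I try stack.push with north, and observe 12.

Calling maze.move with north, — result: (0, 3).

Invoking maze.sense with west, — result: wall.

I use maze.sense with east, yielding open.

Invoking stack.push with east, : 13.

I invoke maze.move with east, → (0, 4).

I use maze.sense with east, and get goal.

I try maze.move with east, and observe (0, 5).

Answer: (0, 5)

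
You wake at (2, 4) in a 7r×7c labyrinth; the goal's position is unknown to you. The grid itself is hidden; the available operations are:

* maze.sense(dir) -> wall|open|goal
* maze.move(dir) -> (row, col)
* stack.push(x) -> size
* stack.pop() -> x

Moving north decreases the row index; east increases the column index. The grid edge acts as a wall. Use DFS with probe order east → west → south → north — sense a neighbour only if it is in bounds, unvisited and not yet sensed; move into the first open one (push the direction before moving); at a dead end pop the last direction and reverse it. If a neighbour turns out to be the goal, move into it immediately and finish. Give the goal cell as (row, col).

;; 1. maze.sense(east) -> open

;; 2. stack.push(east) -> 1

;; 3. maze.move(east) -> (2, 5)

;; 4. maze.sense(east) -> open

;; 5. stack.push(east) -> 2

;; 6. maze.move(east) -> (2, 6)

;; 7. maze.sense(south) -> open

;; 8. stack.push(south) -> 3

;; 9. maze.move(south) -> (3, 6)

;; 10. maze.sense(west) -> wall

;; 11. maze.sense(south) -> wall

;; 12. stack.pop() -> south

;; 13. maze.move(north) -> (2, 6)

;; 14. maze.sense(north) -> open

;; 15. stack.push(north) -> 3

;; 16. maze.move(north) -> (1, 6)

;; 17. maze.sense(west) -> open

;; 18. stack.push(west) -> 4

;; 19. maze.move(west) -> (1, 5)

;; 20. maze.sense(west) -> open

;; 21. stack.push(west) -> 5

;; 22. maze.move(west) -> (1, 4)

;; 23. maze.sense(west) -> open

;; 24. stack.push(west) -> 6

;; 25. maze.move(west) -> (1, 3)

;; 26. maze.sense(west) -> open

;; 27. stack.push(west) -> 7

;; 28. maze.move(west) -> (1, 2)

;; 29. maze.sense(west) -> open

;; 30. stack.push(west) -> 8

;; 31. maze.move(west) -> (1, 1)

;; 32. maze.sense(west) -> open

;; 33. stack.push(west) -> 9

;; 34. maze.move(west) -> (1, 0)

;; 35. maze.sense(south) -> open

;; 36. stack.push(south) -> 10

;; 37. maze.move(south) -> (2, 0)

;; 38. maze.sense(east) -> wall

;; 39. maze.sense(south) -> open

;; 40. stack.push(south) -> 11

;; 41. maze.move(south) -> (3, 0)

;; 42. maze.sense(east) -> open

;; 43. stack.push(east) -> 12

;; 44. maze.move(east) -> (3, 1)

;; 45. maze.sense(east) -> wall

;; 46. maze.sense(south) -> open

;; 47. stack.push(south) -> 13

;; 48. maze.move(south) -> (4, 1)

;; 49. maze.sense(east) -> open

;; 50. stack.push(east) -> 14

;; 51. maze.move(east) -> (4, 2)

;; 52. maze.sense(east) -> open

;; 53. stack.push(east) -> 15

;; 54. maze.move(east) -> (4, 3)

;; 55. maze.sense(east) -> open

;; 56. stack.push(east) -> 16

;; 57. maze.move(east) -> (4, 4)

;; 58. maze.sense(east) -> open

;; 59. stack.push(east) -> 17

;; 60. maze.move(east) -> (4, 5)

;; 61. maze.sense(south) -> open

;; 62. stack.push(south) -> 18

;; 63. maze.move(south) -> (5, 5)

;; 64. maze.sense(east) -> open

;; 65. stack.push(east) -> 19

;; 66. maze.move(east) -> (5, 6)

;; 67. maze.sense(south) -> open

;; 68. stack.push(south) -> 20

;; 69. maze.move(south) -> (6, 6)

;; 70. maze.sense(west) -> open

;; 71. stack.push(west) -> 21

;; 72. maze.move(west) -> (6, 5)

;; 73. maze.sense(west) -> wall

;; 74. stack.pop() -> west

;; 75. maze.move(east) -> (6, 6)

;; 76. stack.pop() -> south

;; 77. maze.move(north) -> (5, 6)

;; 78. stack.pop() -> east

;; 79. maze.move(west) -> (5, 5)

;; 80. maze.sense(west) -> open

;; 81. stack.push(west) -> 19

;; 82. maze.move(west) -> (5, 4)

;; 83. maze.sense(west) -> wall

;; 84. stack.pop() -> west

;; 85. maze.move(east) -> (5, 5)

;; 86. stack.pop() -> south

;; 87. maze.move(north) -> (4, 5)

;; 88. stack.pop() -> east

;; 89. maze.move(west) -> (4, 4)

;; 90. maze.sense(north) -> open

;; 91. stack.push(north) -> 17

;; 92. maze.move(north) -> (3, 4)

;; 93. maze.sense(west) -> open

;; 94. stack.push(west) -> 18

;; 95. maze.move(west) -> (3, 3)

;; 96. maze.sense(north) -> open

;; 97. stack.push(north) -> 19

;; 98. maze.move(north) -> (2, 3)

;; 99. maze.sense(west) -> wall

;; 100. stack.pop() -> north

;; 101. maze.move(south) -> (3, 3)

;; 102. stack.pop() -> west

;; 103. maze.move(east) -> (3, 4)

;; 104. stack.pop() -> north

;; 105. maze.move(south) -> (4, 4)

;; 106. stack.pop() -> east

;; 107. maze.move(west) -> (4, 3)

;; 108. stack.pop() -> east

;; 109. maze.move(west) -> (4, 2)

;; 110. maze.sense(south) -> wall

;; 111. stack.pop() -> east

;; 112. maze.move(west) -> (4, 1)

;; 113. maze.sense(west) -> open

;; 114. stack.push(west) -> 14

;; 115. maze.move(west) -> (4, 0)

;; 116. maze.sense(south) -> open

;; 117. stack.push(south) -> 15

;; 118. maze.move(south) -> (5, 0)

;; 119. maze.sense(east) -> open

;; 120. stack.push(east) -> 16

;; 121. maze.move(east) -> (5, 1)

;; 122. maze.sense(south) -> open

;; 123. stack.push(south) -> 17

;; 124. maze.move(south) -> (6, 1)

;; 125. maze.sense(east) -> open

;; 126. stack.push(east) -> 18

;; 127. maze.move(east) -> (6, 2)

;; 128. maze.sense(east) -> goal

;; 129. maze.move(east) -> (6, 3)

Answer: (6, 3)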